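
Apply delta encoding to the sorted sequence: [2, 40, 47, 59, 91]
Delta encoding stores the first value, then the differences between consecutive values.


First value: 2
Deltas:
  40 - 2 = 38
  47 - 40 = 7
  59 - 47 = 12
  91 - 59 = 32


Delta encoded: [2, 38, 7, 12, 32]


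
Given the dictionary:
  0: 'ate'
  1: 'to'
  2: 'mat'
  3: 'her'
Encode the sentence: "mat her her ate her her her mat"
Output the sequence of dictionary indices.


Look up each word in the dictionary:
  'mat' -> 2
  'her' -> 3
  'her' -> 3
  'ate' -> 0
  'her' -> 3
  'her' -> 3
  'her' -> 3
  'mat' -> 2

Encoded: [2, 3, 3, 0, 3, 3, 3, 2]


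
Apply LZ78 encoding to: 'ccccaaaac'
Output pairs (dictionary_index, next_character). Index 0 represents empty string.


LZ78 encoding steps:
Dictionary: {0: ''}
Step 1: w='' (idx 0), next='c' -> output (0, 'c'), add 'c' as idx 1
Step 2: w='c' (idx 1), next='c' -> output (1, 'c'), add 'cc' as idx 2
Step 3: w='c' (idx 1), next='a' -> output (1, 'a'), add 'ca' as idx 3
Step 4: w='' (idx 0), next='a' -> output (0, 'a'), add 'a' as idx 4
Step 5: w='a' (idx 4), next='a' -> output (4, 'a'), add 'aa' as idx 5
Step 6: w='c' (idx 1), end of input -> output (1, '')


Encoded: [(0, 'c'), (1, 'c'), (1, 'a'), (0, 'a'), (4, 'a'), (1, '')]


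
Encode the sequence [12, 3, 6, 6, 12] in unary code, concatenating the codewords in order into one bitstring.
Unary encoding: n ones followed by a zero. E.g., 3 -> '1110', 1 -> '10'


Encode each number as n ones followed by a terminating 0:
  12 -> 1111111111110 (13 bits)
  3 -> 1110 (4 bits)
  6 -> 1111110 (7 bits)
  6 -> 1111110 (7 bits)
  12 -> 1111111111110 (13 bits)
Total length = 13 + 4 + 7 + 7 + 13 = 44 bits.

Unary([12, 3, 6, 6, 12]) = 11111111111101110111111011111101111111111110 (44 bits)


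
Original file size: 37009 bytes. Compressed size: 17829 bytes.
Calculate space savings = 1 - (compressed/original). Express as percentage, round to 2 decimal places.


ratio = compressed/original = 17829/37009 = 0.481748
savings = 1 - ratio = 1 - 0.481748 = 0.518252
as a percentage: 0.518252 * 100 = 51.83%

Space savings = 1 - 17829/37009 = 51.83%


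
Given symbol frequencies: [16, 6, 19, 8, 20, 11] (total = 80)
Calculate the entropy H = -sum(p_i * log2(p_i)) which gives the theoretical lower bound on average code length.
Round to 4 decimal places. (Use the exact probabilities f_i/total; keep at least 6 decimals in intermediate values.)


Per-symbol terms -p_i * log2(p_i) with p_i = f_i/80:
  p = 16/80 = 0.200000: log2(p) = -2.321928, -p*log2(p) = 0.464386
  p = 6/80 = 0.075000: log2(p) = -3.736966, -p*log2(p) = 0.280272
  p = 19/80 = 0.237500: log2(p) = -2.074001, -p*log2(p) = 0.492575
  p = 8/80 = 0.100000: log2(p) = -3.321928, -p*log2(p) = 0.332193
  p = 20/80 = 0.250000: log2(p) = -2.000000, -p*log2(p) = 0.500000
  p = 11/80 = 0.137500: log2(p) = -2.862496, -p*log2(p) = 0.393593
H = 0.464386 + 0.280272 + 0.492575 + 0.332193 + 0.500000 + 0.393593 = 2.463019

H = 2.463 bits/symbol


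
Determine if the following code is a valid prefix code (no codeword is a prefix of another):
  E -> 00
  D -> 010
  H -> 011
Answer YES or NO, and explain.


Checking each pair (does one codeword prefix another?):
  E='00' vs D='010': no prefix
  E='00' vs H='011': no prefix
  D='010' vs E='00': no prefix
  D='010' vs H='011': no prefix
  H='011' vs E='00': no prefix
  H='011' vs D='010': no prefix
No violation found over all pairs.

YES -- this is a valid prefix code. No codeword is a prefix of any other codeword.


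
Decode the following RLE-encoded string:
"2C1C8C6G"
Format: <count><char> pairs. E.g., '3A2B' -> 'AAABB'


Expanding each <count><char> pair:
  2C -> 'CC'
  1C -> 'C'
  8C -> 'CCCCCCCC'
  6G -> 'GGGGGG'

Decoded = CCCCCCCCCCCGGGGGG


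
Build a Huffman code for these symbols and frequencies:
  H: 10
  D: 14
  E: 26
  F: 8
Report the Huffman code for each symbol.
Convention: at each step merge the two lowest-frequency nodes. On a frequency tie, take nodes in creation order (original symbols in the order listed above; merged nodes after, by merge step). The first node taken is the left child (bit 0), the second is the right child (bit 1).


Huffman tree construction:
Step 1: Merge F(8) + H(10) = 18
Step 2: Merge D(14) + (F+H)(18) = 32
Step 3: Merge E(26) + (D+(F+H))(32) = 58
Read each symbol's code off the tree from the root (left child = 0, right child = 1).

Codes:
  H: 111 (length 3)
  D: 10 (length 2)
  E: 0 (length 1)
  F: 110 (length 3)
Average code length: 108/58 = 1.8621 bits/symbol


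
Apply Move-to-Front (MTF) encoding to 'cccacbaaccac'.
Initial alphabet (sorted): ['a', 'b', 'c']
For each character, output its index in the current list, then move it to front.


MTF encoding:
'c': index 2 in ['a', 'b', 'c'] -> ['c', 'a', 'b']
'c': index 0 in ['c', 'a', 'b'] -> ['c', 'a', 'b']
'c': index 0 in ['c', 'a', 'b'] -> ['c', 'a', 'b']
'a': index 1 in ['c', 'a', 'b'] -> ['a', 'c', 'b']
'c': index 1 in ['a', 'c', 'b'] -> ['c', 'a', 'b']
'b': index 2 in ['c', 'a', 'b'] -> ['b', 'c', 'a']
'a': index 2 in ['b', 'c', 'a'] -> ['a', 'b', 'c']
'a': index 0 in ['a', 'b', 'c'] -> ['a', 'b', 'c']
'c': index 2 in ['a', 'b', 'c'] -> ['c', 'a', 'b']
'c': index 0 in ['c', 'a', 'b'] -> ['c', 'a', 'b']
'a': index 1 in ['c', 'a', 'b'] -> ['a', 'c', 'b']
'c': index 1 in ['a', 'c', 'b'] -> ['c', 'a', 'b']


Output: [2, 0, 0, 1, 1, 2, 2, 0, 2, 0, 1, 1]


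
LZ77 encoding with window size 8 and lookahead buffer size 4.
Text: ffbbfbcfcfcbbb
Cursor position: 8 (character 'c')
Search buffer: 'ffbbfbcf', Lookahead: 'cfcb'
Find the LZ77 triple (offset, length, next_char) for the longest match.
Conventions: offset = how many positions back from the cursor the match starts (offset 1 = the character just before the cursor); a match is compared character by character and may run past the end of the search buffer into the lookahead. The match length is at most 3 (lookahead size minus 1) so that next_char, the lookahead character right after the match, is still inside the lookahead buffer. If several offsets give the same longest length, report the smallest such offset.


Try each offset into the search buffer:
  offset=1 (pos 7, char 'f'): match length 0
  offset=2 (pos 6, char 'c'): match length 3
  offset=3 (pos 5, char 'b'): match length 0
  offset=4 (pos 4, char 'f'): match length 0
  offset=5 (pos 3, char 'b'): match length 0
  offset=6 (pos 2, char 'b'): match length 0
  offset=7 (pos 1, char 'f'): match length 0
  offset=8 (pos 0, char 'f'): match length 0
Longest match has length 3 at offset 2.
next_char = character at position 8 + 3 = 11 -> 'b'

Best match: offset=2, length=3 (matching 'cfc' starting at position 6)
LZ77 triple: (2, 3, 'b')


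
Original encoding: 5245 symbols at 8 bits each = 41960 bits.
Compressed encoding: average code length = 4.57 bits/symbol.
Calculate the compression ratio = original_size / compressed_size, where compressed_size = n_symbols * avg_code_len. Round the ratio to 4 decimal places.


original_size = n_symbols * orig_bits = 5245 * 8 = 41960 bits
compressed_size = n_symbols * avg_code_len = 5245 * 4.57 = 23969.65 bits
ratio = original_size / compressed_size = 41960 / 23969.65 = 1.7505

Compression ratio = 1.7505


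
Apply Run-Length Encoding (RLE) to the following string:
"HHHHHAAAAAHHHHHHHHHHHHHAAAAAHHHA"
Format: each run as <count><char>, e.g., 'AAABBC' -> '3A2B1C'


Scanning runs left to right:
  i=0: run of 'H' x 5 -> '5H'
  i=5: run of 'A' x 5 -> '5A'
  i=10: run of 'H' x 13 -> '13H'
  i=23: run of 'A' x 5 -> '5A'
  i=28: run of 'H' x 3 -> '3H'
  i=31: run of 'A' x 1 -> '1A'

RLE = 5H5A13H5A3H1A


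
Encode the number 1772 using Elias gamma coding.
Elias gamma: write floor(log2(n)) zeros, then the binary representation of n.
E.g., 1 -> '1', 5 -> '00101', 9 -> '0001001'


num_bits = floor(log2(1772)) + 1 = 11
leading_zeros = num_bits - 1 = 10
binary(1772) = 11011101100

Elias gamma(1772) = '0000000000' + '11011101100' = 000000000011011101100 (21 bits)


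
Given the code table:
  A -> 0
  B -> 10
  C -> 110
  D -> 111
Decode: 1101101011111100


Decoding:
110 -> C
110 -> C
10 -> B
111 -> D
111 -> D
0 -> A
0 -> A


Result: CCBDDAA


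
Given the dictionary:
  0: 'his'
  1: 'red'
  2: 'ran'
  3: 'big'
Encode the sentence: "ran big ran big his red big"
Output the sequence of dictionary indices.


Look up each word in the dictionary:
  'ran' -> 2
  'big' -> 3
  'ran' -> 2
  'big' -> 3
  'his' -> 0
  'red' -> 1
  'big' -> 3

Encoded: [2, 3, 2, 3, 0, 1, 3]


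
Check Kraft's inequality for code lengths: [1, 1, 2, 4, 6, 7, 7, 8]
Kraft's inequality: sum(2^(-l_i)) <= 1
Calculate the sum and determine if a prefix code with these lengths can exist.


Sum = 2^(-1) + 2^(-1) + 2^(-2) + 2^(-4) + 2^(-6) + 2^(-7) + 2^(-7) + 2^(-8)
    = 0.5 + 0.5 + 0.25 + 0.0625 + 0.015625 + 0.0078125 + 0.0078125 + 0.00390625
    = 345/256 = 1.34765625
Since 1.34765625 > 1, Kraft's inequality is NOT satisfied.
A prefix code with these lengths CANNOT exist.

Kraft sum = 1.34765625. Not satisfied.


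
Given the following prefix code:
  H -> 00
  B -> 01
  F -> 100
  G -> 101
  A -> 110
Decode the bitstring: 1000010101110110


Decoding step by step:
Bits 100 -> F
Bits 00 -> H
Bits 101 -> G
Bits 01 -> B
Bits 110 -> A
Bits 110 -> A


Decoded message: FHGBAA


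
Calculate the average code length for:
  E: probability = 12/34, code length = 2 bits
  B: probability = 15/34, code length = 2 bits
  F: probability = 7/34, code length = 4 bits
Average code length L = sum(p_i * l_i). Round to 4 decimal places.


Weighted contributions p_i * l_i:
  E: (12/34) * 2 = 24/34
  B: (15/34) * 2 = 30/34
  F: (7/34) * 4 = 28/34
Sum = (24 + 30 + 28)/34 = 82/34

L = 82/34 = 2.4118 bits/symbol


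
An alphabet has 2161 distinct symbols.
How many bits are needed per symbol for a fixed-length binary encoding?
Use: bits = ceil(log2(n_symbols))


log2(2161) = 11.0775
Bracket: 2^11 = 2048 < 2161 <= 2^12 = 4096
So ceil(log2(2161)) = 12

bits = ceil(log2(2161)) = ceil(11.0775) = 12 bits


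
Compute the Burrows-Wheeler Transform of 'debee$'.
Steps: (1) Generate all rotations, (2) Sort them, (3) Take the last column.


Rotations (sorted):
  0: $debee -> last char: e
  1: bee$de -> last char: e
  2: debee$ -> last char: $
  3: e$debe -> last char: e
  4: ebee$d -> last char: d
  5: ee$deb -> last char: b


BWT = ee$edb


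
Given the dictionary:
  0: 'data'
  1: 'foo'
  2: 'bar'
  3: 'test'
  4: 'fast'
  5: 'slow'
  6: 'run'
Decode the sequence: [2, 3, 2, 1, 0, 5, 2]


Look up each index in the dictionary:
  2 -> 'bar'
  3 -> 'test'
  2 -> 'bar'
  1 -> 'foo'
  0 -> 'data'
  5 -> 'slow'
  2 -> 'bar'

Decoded: "bar test bar foo data slow bar"


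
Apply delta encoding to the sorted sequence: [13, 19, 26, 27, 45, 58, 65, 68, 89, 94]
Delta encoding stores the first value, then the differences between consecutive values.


First value: 13
Deltas:
  19 - 13 = 6
  26 - 19 = 7
  27 - 26 = 1
  45 - 27 = 18
  58 - 45 = 13
  65 - 58 = 7
  68 - 65 = 3
  89 - 68 = 21
  94 - 89 = 5


Delta encoded: [13, 6, 7, 1, 18, 13, 7, 3, 21, 5]


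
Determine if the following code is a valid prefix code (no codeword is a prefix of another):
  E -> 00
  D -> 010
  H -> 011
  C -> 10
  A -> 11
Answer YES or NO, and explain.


Checking each pair (does one codeword prefix another?):
  E='00' vs D='010': no prefix
  E='00' vs H='011': no prefix
  E='00' vs C='10': no prefix
  E='00' vs A='11': no prefix
  D='010' vs E='00': no prefix
  D='010' vs H='011': no prefix
  D='010' vs C='10': no prefix
  D='010' vs A='11': no prefix
  H='011' vs E='00': no prefix
  H='011' vs D='010': no prefix
  H='011' vs C='10': no prefix
  H='011' vs A='11': no prefix
  C='10' vs E='00': no prefix
  C='10' vs D='010': no prefix
  C='10' vs H='011': no prefix
  C='10' vs A='11': no prefix
  A='11' vs E='00': no prefix
  A='11' vs D='010': no prefix
  A='11' vs H='011': no prefix
  A='11' vs C='10': no prefix
No violation found over all pairs.

YES -- this is a valid prefix code. No codeword is a prefix of any other codeword.


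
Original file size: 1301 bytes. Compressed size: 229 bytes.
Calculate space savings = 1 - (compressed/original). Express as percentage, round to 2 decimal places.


ratio = compressed/original = 229/1301 = 0.176018
savings = 1 - ratio = 1 - 0.176018 = 0.823982
as a percentage: 0.823982 * 100 = 82.4%

Space savings = 1 - 229/1301 = 82.4%


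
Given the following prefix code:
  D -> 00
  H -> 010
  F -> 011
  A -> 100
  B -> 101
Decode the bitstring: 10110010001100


Decoding step by step:
Bits 101 -> B
Bits 100 -> A
Bits 100 -> A
Bits 011 -> F
Bits 00 -> D


Decoded message: BAAFD


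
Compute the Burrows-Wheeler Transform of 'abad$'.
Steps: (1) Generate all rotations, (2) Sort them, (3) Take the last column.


Rotations (sorted):
  0: $abad -> last char: d
  1: abad$ -> last char: $
  2: ad$ab -> last char: b
  3: bad$a -> last char: a
  4: d$aba -> last char: a


BWT = d$baa


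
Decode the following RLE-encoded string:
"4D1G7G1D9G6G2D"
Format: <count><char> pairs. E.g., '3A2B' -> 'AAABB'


Expanding each <count><char> pair:
  4D -> 'DDDD'
  1G -> 'G'
  7G -> 'GGGGGGG'
  1D -> 'D'
  9G -> 'GGGGGGGGG'
  6G -> 'GGGGGG'
  2D -> 'DD'

Decoded = DDDDGGGGGGGGDGGGGGGGGGGGGGGGDD


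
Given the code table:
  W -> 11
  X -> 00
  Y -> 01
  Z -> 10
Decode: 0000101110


Decoding:
00 -> X
00 -> X
10 -> Z
11 -> W
10 -> Z


Result: XXZWZ


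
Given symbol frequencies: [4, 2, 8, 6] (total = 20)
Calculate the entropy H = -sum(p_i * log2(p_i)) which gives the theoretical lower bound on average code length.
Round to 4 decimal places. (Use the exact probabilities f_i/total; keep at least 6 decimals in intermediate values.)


Per-symbol terms -p_i * log2(p_i) with p_i = f_i/20:
  p = 4/20 = 0.200000: log2(p) = -2.321928, -p*log2(p) = 0.464386
  p = 2/20 = 0.100000: log2(p) = -3.321928, -p*log2(p) = 0.332193
  p = 8/20 = 0.400000: log2(p) = -1.321928, -p*log2(p) = 0.528771
  p = 6/20 = 0.300000: log2(p) = -1.736966, -p*log2(p) = 0.521090
H = 0.464386 + 0.332193 + 0.528771 + 0.521090 = 1.846440

H = 1.8464 bits/symbol


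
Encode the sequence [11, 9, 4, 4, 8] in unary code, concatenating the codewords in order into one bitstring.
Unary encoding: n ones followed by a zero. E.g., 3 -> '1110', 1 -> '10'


Encode each number as n ones followed by a terminating 0:
  11 -> 111111111110 (12 bits)
  9 -> 1111111110 (10 bits)
  4 -> 11110 (5 bits)
  4 -> 11110 (5 bits)
  8 -> 111111110 (9 bits)
Total length = 12 + 10 + 5 + 5 + 9 = 41 bits.

Unary([11, 9, 4, 4, 8]) = 11111111111011111111101111011110111111110 (41 bits)


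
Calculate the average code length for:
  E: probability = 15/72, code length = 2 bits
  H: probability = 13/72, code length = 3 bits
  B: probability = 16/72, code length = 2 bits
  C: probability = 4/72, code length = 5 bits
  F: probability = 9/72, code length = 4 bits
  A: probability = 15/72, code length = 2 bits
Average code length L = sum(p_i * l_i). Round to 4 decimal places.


Weighted contributions p_i * l_i:
  E: (15/72) * 2 = 30/72
  H: (13/72) * 3 = 39/72
  B: (16/72) * 2 = 32/72
  C: (4/72) * 5 = 20/72
  F: (9/72) * 4 = 36/72
  A: (15/72) * 2 = 30/72
Sum = (30 + 39 + 32 + 20 + 36 + 30)/72 = 187/72

L = 187/72 = 2.5972 bits/symbol


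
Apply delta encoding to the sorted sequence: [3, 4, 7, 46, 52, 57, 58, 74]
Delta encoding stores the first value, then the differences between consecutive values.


First value: 3
Deltas:
  4 - 3 = 1
  7 - 4 = 3
  46 - 7 = 39
  52 - 46 = 6
  57 - 52 = 5
  58 - 57 = 1
  74 - 58 = 16


Delta encoded: [3, 1, 3, 39, 6, 5, 1, 16]


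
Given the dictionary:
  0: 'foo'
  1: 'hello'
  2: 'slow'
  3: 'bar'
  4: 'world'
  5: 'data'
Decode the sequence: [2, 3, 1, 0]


Look up each index in the dictionary:
  2 -> 'slow'
  3 -> 'bar'
  1 -> 'hello'
  0 -> 'foo'

Decoded: "slow bar hello foo"


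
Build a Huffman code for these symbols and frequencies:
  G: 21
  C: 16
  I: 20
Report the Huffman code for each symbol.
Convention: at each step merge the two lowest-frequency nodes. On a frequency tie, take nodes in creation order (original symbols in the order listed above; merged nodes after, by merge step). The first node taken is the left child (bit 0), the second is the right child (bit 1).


Huffman tree construction:
Step 1: Merge C(16) + I(20) = 36
Step 2: Merge G(21) + (C+I)(36) = 57
Read each symbol's code off the tree from the root (left child = 0, right child = 1).

Codes:
  G: 0 (length 1)
  C: 10 (length 2)
  I: 11 (length 2)
Average code length: 93/57 = 1.6316 bits/symbol


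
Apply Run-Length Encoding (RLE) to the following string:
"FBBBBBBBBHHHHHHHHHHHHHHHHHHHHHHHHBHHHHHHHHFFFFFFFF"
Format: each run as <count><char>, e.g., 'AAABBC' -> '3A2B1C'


Scanning runs left to right:
  i=0: run of 'F' x 1 -> '1F'
  i=1: run of 'B' x 8 -> '8B'
  i=9: run of 'H' x 24 -> '24H'
  i=33: run of 'B' x 1 -> '1B'
  i=34: run of 'H' x 8 -> '8H'
  i=42: run of 'F' x 8 -> '8F'

RLE = 1F8B24H1B8H8F


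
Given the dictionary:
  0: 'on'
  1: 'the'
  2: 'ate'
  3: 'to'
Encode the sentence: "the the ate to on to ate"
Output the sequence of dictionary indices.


Look up each word in the dictionary:
  'the' -> 1
  'the' -> 1
  'ate' -> 2
  'to' -> 3
  'on' -> 0
  'to' -> 3
  'ate' -> 2

Encoded: [1, 1, 2, 3, 0, 3, 2]


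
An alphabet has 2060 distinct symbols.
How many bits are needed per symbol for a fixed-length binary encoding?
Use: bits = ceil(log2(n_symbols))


log2(2060) = 11.0084
Bracket: 2^11 = 2048 < 2060 <= 2^12 = 4096
So ceil(log2(2060)) = 12

bits = ceil(log2(2060)) = ceil(11.0084) = 12 bits


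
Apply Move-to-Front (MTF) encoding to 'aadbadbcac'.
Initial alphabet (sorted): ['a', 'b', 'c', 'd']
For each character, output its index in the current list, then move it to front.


MTF encoding:
'a': index 0 in ['a', 'b', 'c', 'd'] -> ['a', 'b', 'c', 'd']
'a': index 0 in ['a', 'b', 'c', 'd'] -> ['a', 'b', 'c', 'd']
'd': index 3 in ['a', 'b', 'c', 'd'] -> ['d', 'a', 'b', 'c']
'b': index 2 in ['d', 'a', 'b', 'c'] -> ['b', 'd', 'a', 'c']
'a': index 2 in ['b', 'd', 'a', 'c'] -> ['a', 'b', 'd', 'c']
'd': index 2 in ['a', 'b', 'd', 'c'] -> ['d', 'a', 'b', 'c']
'b': index 2 in ['d', 'a', 'b', 'c'] -> ['b', 'd', 'a', 'c']
'c': index 3 in ['b', 'd', 'a', 'c'] -> ['c', 'b', 'd', 'a']
'a': index 3 in ['c', 'b', 'd', 'a'] -> ['a', 'c', 'b', 'd']
'c': index 1 in ['a', 'c', 'b', 'd'] -> ['c', 'a', 'b', 'd']


Output: [0, 0, 3, 2, 2, 2, 2, 3, 3, 1]


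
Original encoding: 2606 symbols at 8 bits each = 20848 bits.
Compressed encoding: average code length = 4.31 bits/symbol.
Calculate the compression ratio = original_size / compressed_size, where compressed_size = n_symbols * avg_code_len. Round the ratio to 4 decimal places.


original_size = n_symbols * orig_bits = 2606 * 8 = 20848 bits
compressed_size = n_symbols * avg_code_len = 2606 * 4.31 = 11231.86 bits
ratio = original_size / compressed_size = 20848 / 11231.86 = 1.8561

Compression ratio = 1.8561


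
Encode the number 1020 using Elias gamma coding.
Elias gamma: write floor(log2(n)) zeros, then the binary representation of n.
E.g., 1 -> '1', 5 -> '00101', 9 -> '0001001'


num_bits = floor(log2(1020)) + 1 = 10
leading_zeros = num_bits - 1 = 9
binary(1020) = 1111111100

Elias gamma(1020) = '000000000' + '1111111100' = 0000000001111111100 (19 bits)


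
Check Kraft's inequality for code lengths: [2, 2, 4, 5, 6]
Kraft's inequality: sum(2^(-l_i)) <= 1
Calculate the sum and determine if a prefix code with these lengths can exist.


Sum = 2^(-2) + 2^(-2) + 2^(-4) + 2^(-5) + 2^(-6)
    = 0.25 + 0.25 + 0.0625 + 0.03125 + 0.015625
    = 39/64 = 0.609375
Since 0.609375 <= 1, Kraft's inequality IS satisfied.
A prefix code with these lengths CAN exist.

Kraft sum = 0.609375. Satisfied.


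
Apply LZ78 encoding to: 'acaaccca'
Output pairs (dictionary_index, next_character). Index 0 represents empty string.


LZ78 encoding steps:
Dictionary: {0: ''}
Step 1: w='' (idx 0), next='a' -> output (0, 'a'), add 'a' as idx 1
Step 2: w='' (idx 0), next='c' -> output (0, 'c'), add 'c' as idx 2
Step 3: w='a' (idx 1), next='a' -> output (1, 'a'), add 'aa' as idx 3
Step 4: w='c' (idx 2), next='c' -> output (2, 'c'), add 'cc' as idx 4
Step 5: w='c' (idx 2), next='a' -> output (2, 'a'), add 'ca' as idx 5


Encoded: [(0, 'a'), (0, 'c'), (1, 'a'), (2, 'c'), (2, 'a')]


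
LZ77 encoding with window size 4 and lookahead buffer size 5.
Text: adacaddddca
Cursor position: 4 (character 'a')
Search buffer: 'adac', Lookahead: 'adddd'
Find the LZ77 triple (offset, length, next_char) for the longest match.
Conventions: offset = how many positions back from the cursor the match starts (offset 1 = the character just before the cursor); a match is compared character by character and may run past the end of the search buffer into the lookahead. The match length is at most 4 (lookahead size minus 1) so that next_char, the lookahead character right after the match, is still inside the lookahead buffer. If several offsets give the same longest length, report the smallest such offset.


Try each offset into the search buffer:
  offset=1 (pos 3, char 'c'): match length 0
  offset=2 (pos 2, char 'a'): match length 1
  offset=3 (pos 1, char 'd'): match length 0
  offset=4 (pos 0, char 'a'): match length 2
Longest match has length 2 at offset 4.
next_char = character at position 4 + 2 = 6 -> 'd'

Best match: offset=4, length=2 (matching 'ad' starting at position 0)
LZ77 triple: (4, 2, 'd')


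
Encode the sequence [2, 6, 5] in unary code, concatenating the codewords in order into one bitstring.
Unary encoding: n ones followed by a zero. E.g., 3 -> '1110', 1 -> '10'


Encode each number as n ones followed by a terminating 0:
  2 -> 110 (3 bits)
  6 -> 1111110 (7 bits)
  5 -> 111110 (6 bits)
Total length = 3 + 7 + 6 = 16 bits.

Unary([2, 6, 5]) = 1101111110111110 (16 bits)


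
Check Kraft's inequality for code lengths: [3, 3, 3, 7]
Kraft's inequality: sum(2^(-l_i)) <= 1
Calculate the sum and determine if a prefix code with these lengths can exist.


Sum = 2^(-3) + 2^(-3) + 2^(-3) + 2^(-7)
    = 0.125 + 0.125 + 0.125 + 0.0078125
    = 49/128 = 0.3828125
Since 0.3828125 <= 1, Kraft's inequality IS satisfied.
A prefix code with these lengths CAN exist.

Kraft sum = 0.3828125. Satisfied.


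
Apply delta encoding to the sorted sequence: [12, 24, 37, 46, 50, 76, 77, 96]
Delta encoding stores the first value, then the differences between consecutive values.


First value: 12
Deltas:
  24 - 12 = 12
  37 - 24 = 13
  46 - 37 = 9
  50 - 46 = 4
  76 - 50 = 26
  77 - 76 = 1
  96 - 77 = 19


Delta encoded: [12, 12, 13, 9, 4, 26, 1, 19]


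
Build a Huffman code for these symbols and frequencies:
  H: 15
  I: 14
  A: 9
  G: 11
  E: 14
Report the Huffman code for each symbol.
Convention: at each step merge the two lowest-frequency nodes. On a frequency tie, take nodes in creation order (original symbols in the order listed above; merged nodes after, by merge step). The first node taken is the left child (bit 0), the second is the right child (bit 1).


Huffman tree construction:
Step 1: Merge A(9) + G(11) = 20
Step 2: Merge I(14) + E(14) = 28
Step 3: Merge H(15) + (A+G)(20) = 35
Step 4: Merge (I+E)(28) + (H+(A+G))(35) = 63
Read each symbol's code off the tree from the root (left child = 0, right child = 1).

Codes:
  H: 10 (length 2)
  I: 00 (length 2)
  A: 110 (length 3)
  G: 111 (length 3)
  E: 01 (length 2)
Average code length: 146/63 = 2.3175 bits/symbol


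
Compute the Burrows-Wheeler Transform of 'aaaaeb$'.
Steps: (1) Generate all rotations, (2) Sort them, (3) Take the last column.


Rotations (sorted):
  0: $aaaaeb -> last char: b
  1: aaaaeb$ -> last char: $
  2: aaaeb$a -> last char: a
  3: aaeb$aa -> last char: a
  4: aeb$aaa -> last char: a
  5: b$aaaae -> last char: e
  6: eb$aaaa -> last char: a


BWT = b$aaaea


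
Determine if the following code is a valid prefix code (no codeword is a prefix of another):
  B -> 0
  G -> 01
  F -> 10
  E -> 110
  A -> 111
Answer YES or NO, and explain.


Checking each pair (does one codeword prefix another?):
  B='0' vs G='01': prefix -- VIOLATION

NO -- this is NOT a valid prefix code. B (0) is a prefix of G (01).


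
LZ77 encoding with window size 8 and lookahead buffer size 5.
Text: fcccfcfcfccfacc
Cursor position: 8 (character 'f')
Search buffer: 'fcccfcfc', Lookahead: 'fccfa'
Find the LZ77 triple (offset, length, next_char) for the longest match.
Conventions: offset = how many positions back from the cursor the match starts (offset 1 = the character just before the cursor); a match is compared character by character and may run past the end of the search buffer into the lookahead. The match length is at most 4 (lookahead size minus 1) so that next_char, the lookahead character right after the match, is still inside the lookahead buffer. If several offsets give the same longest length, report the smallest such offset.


Try each offset into the search buffer:
  offset=1 (pos 7, char 'c'): match length 0
  offset=2 (pos 6, char 'f'): match length 2
  offset=3 (pos 5, char 'c'): match length 0
  offset=4 (pos 4, char 'f'): match length 2
  offset=5 (pos 3, char 'c'): match length 0
  offset=6 (pos 2, char 'c'): match length 0
  offset=7 (pos 1, char 'c'): match length 0
  offset=8 (pos 0, char 'f'): match length 3
Longest match has length 3 at offset 8.
next_char = character at position 8 + 3 = 11 -> 'f'

Best match: offset=8, length=3 (matching 'fcc' starting at position 0)
LZ77 triple: (8, 3, 'f')


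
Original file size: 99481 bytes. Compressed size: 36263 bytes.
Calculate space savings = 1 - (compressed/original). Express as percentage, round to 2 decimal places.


ratio = compressed/original = 36263/99481 = 0.364522
savings = 1 - ratio = 1 - 0.364522 = 0.635478
as a percentage: 0.635478 * 100 = 63.55%

Space savings = 1 - 36263/99481 = 63.55%


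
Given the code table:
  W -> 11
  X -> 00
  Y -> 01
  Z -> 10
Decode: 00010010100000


Decoding:
00 -> X
01 -> Y
00 -> X
10 -> Z
10 -> Z
00 -> X
00 -> X


Result: XYXZZXX


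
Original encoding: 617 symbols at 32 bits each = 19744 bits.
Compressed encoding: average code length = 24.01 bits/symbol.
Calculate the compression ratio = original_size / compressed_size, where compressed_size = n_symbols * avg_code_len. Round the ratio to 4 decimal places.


original_size = n_symbols * orig_bits = 617 * 32 = 19744 bits
compressed_size = n_symbols * avg_code_len = 617 * 24.01 = 14814.17 bits
ratio = original_size / compressed_size = 19744 / 14814.17 = 1.3328

Compression ratio = 1.3328


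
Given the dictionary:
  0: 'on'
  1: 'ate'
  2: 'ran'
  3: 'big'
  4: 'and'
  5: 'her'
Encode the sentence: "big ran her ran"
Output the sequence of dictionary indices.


Look up each word in the dictionary:
  'big' -> 3
  'ran' -> 2
  'her' -> 5
  'ran' -> 2

Encoded: [3, 2, 5, 2]


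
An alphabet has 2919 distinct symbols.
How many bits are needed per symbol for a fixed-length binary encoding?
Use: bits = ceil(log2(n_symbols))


log2(2919) = 11.5113
Bracket: 2^11 = 2048 < 2919 <= 2^12 = 4096
So ceil(log2(2919)) = 12

bits = ceil(log2(2919)) = ceil(11.5113) = 12 bits


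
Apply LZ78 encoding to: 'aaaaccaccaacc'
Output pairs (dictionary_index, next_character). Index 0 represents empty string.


LZ78 encoding steps:
Dictionary: {0: ''}
Step 1: w='' (idx 0), next='a' -> output (0, 'a'), add 'a' as idx 1
Step 2: w='a' (idx 1), next='a' -> output (1, 'a'), add 'aa' as idx 2
Step 3: w='a' (idx 1), next='c' -> output (1, 'c'), add 'ac' as idx 3
Step 4: w='' (idx 0), next='c' -> output (0, 'c'), add 'c' as idx 4
Step 5: w='ac' (idx 3), next='c' -> output (3, 'c'), add 'acc' as idx 5
Step 6: w='aa' (idx 2), next='c' -> output (2, 'c'), add 'aac' as idx 6
Step 7: w='c' (idx 4), end of input -> output (4, '')


Encoded: [(0, 'a'), (1, 'a'), (1, 'c'), (0, 'c'), (3, 'c'), (2, 'c'), (4, '')]


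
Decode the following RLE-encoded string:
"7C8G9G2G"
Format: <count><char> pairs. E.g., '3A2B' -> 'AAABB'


Expanding each <count><char> pair:
  7C -> 'CCCCCCC'
  8G -> 'GGGGGGGG'
  9G -> 'GGGGGGGGG'
  2G -> 'GG'

Decoded = CCCCCCCGGGGGGGGGGGGGGGGGGG


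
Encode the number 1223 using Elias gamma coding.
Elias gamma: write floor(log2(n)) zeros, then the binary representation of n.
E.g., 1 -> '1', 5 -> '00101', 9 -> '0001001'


num_bits = floor(log2(1223)) + 1 = 11
leading_zeros = num_bits - 1 = 10
binary(1223) = 10011000111

Elias gamma(1223) = '0000000000' + '10011000111' = 000000000010011000111 (21 bits)


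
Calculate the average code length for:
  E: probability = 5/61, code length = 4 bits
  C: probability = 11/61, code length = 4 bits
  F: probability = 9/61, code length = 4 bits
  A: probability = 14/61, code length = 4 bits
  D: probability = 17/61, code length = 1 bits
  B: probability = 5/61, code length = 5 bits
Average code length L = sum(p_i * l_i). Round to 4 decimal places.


Weighted contributions p_i * l_i:
  E: (5/61) * 4 = 20/61
  C: (11/61) * 4 = 44/61
  F: (9/61) * 4 = 36/61
  A: (14/61) * 4 = 56/61
  D: (17/61) * 1 = 17/61
  B: (5/61) * 5 = 25/61
Sum = (20 + 44 + 36 + 56 + 17 + 25)/61 = 198/61

L = 198/61 = 3.2459 bits/symbol


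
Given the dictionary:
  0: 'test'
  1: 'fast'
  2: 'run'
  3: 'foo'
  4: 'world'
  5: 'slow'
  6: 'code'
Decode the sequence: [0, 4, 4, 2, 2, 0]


Look up each index in the dictionary:
  0 -> 'test'
  4 -> 'world'
  4 -> 'world'
  2 -> 'run'
  2 -> 'run'
  0 -> 'test'

Decoded: "test world world run run test"


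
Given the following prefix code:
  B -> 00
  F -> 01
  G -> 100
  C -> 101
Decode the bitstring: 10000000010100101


Decoding step by step:
Bits 100 -> G
Bits 00 -> B
Bits 00 -> B
Bits 00 -> B
Bits 101 -> C
Bits 00 -> B
Bits 101 -> C


Decoded message: GBBBCBC


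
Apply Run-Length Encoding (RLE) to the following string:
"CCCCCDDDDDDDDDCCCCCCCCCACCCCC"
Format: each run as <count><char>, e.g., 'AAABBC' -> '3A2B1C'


Scanning runs left to right:
  i=0: run of 'C' x 5 -> '5C'
  i=5: run of 'D' x 9 -> '9D'
  i=14: run of 'C' x 9 -> '9C'
  i=23: run of 'A' x 1 -> '1A'
  i=24: run of 'C' x 5 -> '5C'

RLE = 5C9D9C1A5C


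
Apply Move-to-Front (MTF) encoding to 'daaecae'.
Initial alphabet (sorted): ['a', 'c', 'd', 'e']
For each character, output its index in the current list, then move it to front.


MTF encoding:
'd': index 2 in ['a', 'c', 'd', 'e'] -> ['d', 'a', 'c', 'e']
'a': index 1 in ['d', 'a', 'c', 'e'] -> ['a', 'd', 'c', 'e']
'a': index 0 in ['a', 'd', 'c', 'e'] -> ['a', 'd', 'c', 'e']
'e': index 3 in ['a', 'd', 'c', 'e'] -> ['e', 'a', 'd', 'c']
'c': index 3 in ['e', 'a', 'd', 'c'] -> ['c', 'e', 'a', 'd']
'a': index 2 in ['c', 'e', 'a', 'd'] -> ['a', 'c', 'e', 'd']
'e': index 2 in ['a', 'c', 'e', 'd'] -> ['e', 'a', 'c', 'd']


Output: [2, 1, 0, 3, 3, 2, 2]


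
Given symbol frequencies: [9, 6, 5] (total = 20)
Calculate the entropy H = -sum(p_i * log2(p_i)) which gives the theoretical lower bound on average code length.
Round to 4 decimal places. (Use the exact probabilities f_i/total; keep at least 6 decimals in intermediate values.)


Per-symbol terms -p_i * log2(p_i) with p_i = f_i/20:
  p = 9/20 = 0.450000: log2(p) = -1.152003, -p*log2(p) = 0.518401
  p = 6/20 = 0.300000: log2(p) = -1.736966, -p*log2(p) = 0.521090
  p = 5/20 = 0.250000: log2(p) = -2.000000, -p*log2(p) = 0.500000
H = 0.518401 + 0.521090 + 0.500000 = 1.539491

H = 1.5395 bits/symbol


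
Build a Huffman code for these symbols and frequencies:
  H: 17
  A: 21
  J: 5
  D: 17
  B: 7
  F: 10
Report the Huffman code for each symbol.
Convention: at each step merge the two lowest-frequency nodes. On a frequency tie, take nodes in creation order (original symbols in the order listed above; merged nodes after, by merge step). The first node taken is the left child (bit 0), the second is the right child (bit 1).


Huffman tree construction:
Step 1: Merge J(5) + B(7) = 12
Step 2: Merge F(10) + (J+B)(12) = 22
Step 3: Merge H(17) + D(17) = 34
Step 4: Merge A(21) + (F+(J+B))(22) = 43
Step 5: Merge (H+D)(34) + (A+(F+(J+B)))(43) = 77
Read each symbol's code off the tree from the root (left child = 0, right child = 1).

Codes:
  H: 00 (length 2)
  A: 10 (length 2)
  J: 1110 (length 4)
  D: 01 (length 2)
  B: 1111 (length 4)
  F: 110 (length 3)
Average code length: 188/77 = 2.4416 bits/symbol


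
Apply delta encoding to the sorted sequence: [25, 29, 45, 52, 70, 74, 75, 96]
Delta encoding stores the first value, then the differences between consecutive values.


First value: 25
Deltas:
  29 - 25 = 4
  45 - 29 = 16
  52 - 45 = 7
  70 - 52 = 18
  74 - 70 = 4
  75 - 74 = 1
  96 - 75 = 21


Delta encoded: [25, 4, 16, 7, 18, 4, 1, 21]


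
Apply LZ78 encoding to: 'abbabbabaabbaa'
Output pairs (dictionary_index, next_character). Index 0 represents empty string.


LZ78 encoding steps:
Dictionary: {0: ''}
Step 1: w='' (idx 0), next='a' -> output (0, 'a'), add 'a' as idx 1
Step 2: w='' (idx 0), next='b' -> output (0, 'b'), add 'b' as idx 2
Step 3: w='b' (idx 2), next='a' -> output (2, 'a'), add 'ba' as idx 3
Step 4: w='b' (idx 2), next='b' -> output (2, 'b'), add 'bb' as idx 4
Step 5: w='a' (idx 1), next='b' -> output (1, 'b'), add 'ab' as idx 5
Step 6: w='a' (idx 1), next='a' -> output (1, 'a'), add 'aa' as idx 6
Step 7: w='bb' (idx 4), next='a' -> output (4, 'a'), add 'bba' as idx 7
Step 8: w='a' (idx 1), end of input -> output (1, '')


Encoded: [(0, 'a'), (0, 'b'), (2, 'a'), (2, 'b'), (1, 'b'), (1, 'a'), (4, 'a'), (1, '')]


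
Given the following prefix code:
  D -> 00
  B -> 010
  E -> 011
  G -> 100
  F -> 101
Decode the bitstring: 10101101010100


Decoding step by step:
Bits 101 -> F
Bits 011 -> E
Bits 010 -> B
Bits 101 -> F
Bits 00 -> D


Decoded message: FEBFD


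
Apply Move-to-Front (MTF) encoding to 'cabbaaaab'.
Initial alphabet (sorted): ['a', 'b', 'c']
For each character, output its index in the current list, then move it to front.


MTF encoding:
'c': index 2 in ['a', 'b', 'c'] -> ['c', 'a', 'b']
'a': index 1 in ['c', 'a', 'b'] -> ['a', 'c', 'b']
'b': index 2 in ['a', 'c', 'b'] -> ['b', 'a', 'c']
'b': index 0 in ['b', 'a', 'c'] -> ['b', 'a', 'c']
'a': index 1 in ['b', 'a', 'c'] -> ['a', 'b', 'c']
'a': index 0 in ['a', 'b', 'c'] -> ['a', 'b', 'c']
'a': index 0 in ['a', 'b', 'c'] -> ['a', 'b', 'c']
'a': index 0 in ['a', 'b', 'c'] -> ['a', 'b', 'c']
'b': index 1 in ['a', 'b', 'c'] -> ['b', 'a', 'c']


Output: [2, 1, 2, 0, 1, 0, 0, 0, 1]


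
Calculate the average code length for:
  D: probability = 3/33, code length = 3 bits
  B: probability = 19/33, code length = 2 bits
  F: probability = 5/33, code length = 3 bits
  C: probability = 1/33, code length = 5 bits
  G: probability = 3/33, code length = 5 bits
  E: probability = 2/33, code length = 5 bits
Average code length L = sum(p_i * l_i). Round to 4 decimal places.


Weighted contributions p_i * l_i:
  D: (3/33) * 3 = 9/33
  B: (19/33) * 2 = 38/33
  F: (5/33) * 3 = 15/33
  C: (1/33) * 5 = 5/33
  G: (3/33) * 5 = 15/33
  E: (2/33) * 5 = 10/33
Sum = (9 + 38 + 15 + 5 + 15 + 10)/33 = 92/33

L = 92/33 = 2.7879 bits/symbol


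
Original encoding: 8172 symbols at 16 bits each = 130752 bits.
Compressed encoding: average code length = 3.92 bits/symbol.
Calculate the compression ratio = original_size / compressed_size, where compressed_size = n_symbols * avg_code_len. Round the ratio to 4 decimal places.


original_size = n_symbols * orig_bits = 8172 * 16 = 130752 bits
compressed_size = n_symbols * avg_code_len = 8172 * 3.92 = 32034.24 bits
ratio = original_size / compressed_size = 130752 / 32034.24 = 4.0816

Compression ratio = 4.0816


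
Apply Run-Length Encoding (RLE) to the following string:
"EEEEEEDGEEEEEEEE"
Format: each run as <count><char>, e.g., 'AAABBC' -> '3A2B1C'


Scanning runs left to right:
  i=0: run of 'E' x 6 -> '6E'
  i=6: run of 'D' x 1 -> '1D'
  i=7: run of 'G' x 1 -> '1G'
  i=8: run of 'E' x 8 -> '8E'

RLE = 6E1D1G8E


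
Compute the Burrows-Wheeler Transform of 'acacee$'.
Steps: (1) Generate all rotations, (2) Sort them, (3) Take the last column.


Rotations (sorted):
  0: $acacee -> last char: e
  1: acacee$ -> last char: $
  2: acee$ac -> last char: c
  3: cacee$a -> last char: a
  4: cee$aca -> last char: a
  5: e$acace -> last char: e
  6: ee$acac -> last char: c


BWT = e$caaec


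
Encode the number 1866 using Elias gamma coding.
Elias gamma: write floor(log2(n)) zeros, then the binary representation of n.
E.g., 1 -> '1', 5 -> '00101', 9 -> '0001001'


num_bits = floor(log2(1866)) + 1 = 11
leading_zeros = num_bits - 1 = 10
binary(1866) = 11101001010

Elias gamma(1866) = '0000000000' + '11101001010' = 000000000011101001010 (21 bits)


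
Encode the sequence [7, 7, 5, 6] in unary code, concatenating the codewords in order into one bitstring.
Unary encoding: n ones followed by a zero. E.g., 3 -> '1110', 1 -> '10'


Encode each number as n ones followed by a terminating 0:
  7 -> 11111110 (8 bits)
  7 -> 11111110 (8 bits)
  5 -> 111110 (6 bits)
  6 -> 1111110 (7 bits)
Total length = 8 + 8 + 6 + 7 = 29 bits.

Unary([7, 7, 5, 6]) = 11111110111111101111101111110 (29 bits)


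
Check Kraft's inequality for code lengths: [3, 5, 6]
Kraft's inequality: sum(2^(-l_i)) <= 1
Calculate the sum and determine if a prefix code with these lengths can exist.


Sum = 2^(-3) + 2^(-5) + 2^(-6)
    = 0.125 + 0.03125 + 0.015625
    = 11/64 = 0.171875
Since 0.171875 <= 1, Kraft's inequality IS satisfied.
A prefix code with these lengths CAN exist.

Kraft sum = 0.171875. Satisfied.


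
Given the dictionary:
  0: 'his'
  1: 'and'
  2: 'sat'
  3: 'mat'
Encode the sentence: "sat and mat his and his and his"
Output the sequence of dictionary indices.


Look up each word in the dictionary:
  'sat' -> 2
  'and' -> 1
  'mat' -> 3
  'his' -> 0
  'and' -> 1
  'his' -> 0
  'and' -> 1
  'his' -> 0

Encoded: [2, 1, 3, 0, 1, 0, 1, 0]


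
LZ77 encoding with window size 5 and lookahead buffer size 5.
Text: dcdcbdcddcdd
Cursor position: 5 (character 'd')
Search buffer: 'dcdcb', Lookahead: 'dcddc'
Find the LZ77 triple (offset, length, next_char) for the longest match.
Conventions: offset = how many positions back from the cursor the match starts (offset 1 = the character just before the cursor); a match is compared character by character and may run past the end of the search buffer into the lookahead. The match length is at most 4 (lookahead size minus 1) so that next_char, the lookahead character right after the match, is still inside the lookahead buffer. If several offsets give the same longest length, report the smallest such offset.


Try each offset into the search buffer:
  offset=1 (pos 4, char 'b'): match length 0
  offset=2 (pos 3, char 'c'): match length 0
  offset=3 (pos 2, char 'd'): match length 2
  offset=4 (pos 1, char 'c'): match length 0
  offset=5 (pos 0, char 'd'): match length 3
Longest match has length 3 at offset 5.
next_char = character at position 5 + 3 = 8 -> 'd'

Best match: offset=5, length=3 (matching 'dcd' starting at position 0)
LZ77 triple: (5, 3, 'd')


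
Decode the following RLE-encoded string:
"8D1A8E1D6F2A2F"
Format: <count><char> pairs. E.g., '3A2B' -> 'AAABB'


Expanding each <count><char> pair:
  8D -> 'DDDDDDDD'
  1A -> 'A'
  8E -> 'EEEEEEEE'
  1D -> 'D'
  6F -> 'FFFFFF'
  2A -> 'AA'
  2F -> 'FF'

Decoded = DDDDDDDDAEEEEEEEEDFFFFFFAAFF


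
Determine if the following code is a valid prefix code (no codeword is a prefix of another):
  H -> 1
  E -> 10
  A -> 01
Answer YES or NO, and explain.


Checking each pair (does one codeword prefix another?):
  H='1' vs E='10': prefix -- VIOLATION

NO -- this is NOT a valid prefix code. H (1) is a prefix of E (10).


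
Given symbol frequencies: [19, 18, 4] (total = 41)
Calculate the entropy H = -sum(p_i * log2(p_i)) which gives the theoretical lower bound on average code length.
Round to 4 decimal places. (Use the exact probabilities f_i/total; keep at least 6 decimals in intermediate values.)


Per-symbol terms -p_i * log2(p_i) with p_i = f_i/41:
  p = 19/41 = 0.463415: log2(p) = -1.109624, -p*log2(p) = 0.514216
  p = 18/41 = 0.439024: log2(p) = -1.187627, -p*log2(p) = 0.521397
  p = 4/41 = 0.097561: log2(p) = -3.357552, -p*log2(p) = 0.327566
H = 0.514216 + 0.521397 + 0.327566 = 1.363179

H = 1.3632 bits/symbol
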